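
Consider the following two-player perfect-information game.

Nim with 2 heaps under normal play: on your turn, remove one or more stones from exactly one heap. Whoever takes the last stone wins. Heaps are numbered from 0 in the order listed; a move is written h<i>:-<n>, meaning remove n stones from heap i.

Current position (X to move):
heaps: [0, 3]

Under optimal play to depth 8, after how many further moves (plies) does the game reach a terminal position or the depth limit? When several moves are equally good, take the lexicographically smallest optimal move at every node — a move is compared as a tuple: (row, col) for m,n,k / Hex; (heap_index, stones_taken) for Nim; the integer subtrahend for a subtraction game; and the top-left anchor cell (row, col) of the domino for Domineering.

PV length from [(0,3)]: 1 ply

ply 1, X at (0,3) | h1:-1=-1→(0,2); h1:-2=-1→(0,1); h1:-3=+1→(0,0)*
ply 2: (0,0) is terminal -1 (O); from (0,3) depth 8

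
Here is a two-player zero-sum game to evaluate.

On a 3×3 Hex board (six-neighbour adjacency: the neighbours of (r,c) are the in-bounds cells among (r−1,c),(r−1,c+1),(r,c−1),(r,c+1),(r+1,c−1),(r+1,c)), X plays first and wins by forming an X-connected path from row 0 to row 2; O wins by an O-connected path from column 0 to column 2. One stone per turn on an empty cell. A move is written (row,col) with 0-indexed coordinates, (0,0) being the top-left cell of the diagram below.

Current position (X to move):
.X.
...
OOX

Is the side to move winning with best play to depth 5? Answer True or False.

ply 1, X at .X./.../OOX | (0,0)=-1→XX./.../OOX; (0,2)=-1→.XX/.../OOX; (1,0)=-1→.X./X../OOX; (1,1)=-1→.X./.X./OOX; (1,2)=+1→.X./..X/OOX*
ply 2, O at .X./..X/OOX | (0,0)=-1→OX./..X/OOX*; (0,2)=-1→.XO/..X/OOX; (1,0)=-1→.X./O.X/OOX; (1,1)=-1→.X./.OX/OOX
ply 3, X at OX./..X/OOX | (0,2)=+1→OXX/..X/OOX*; (1,0)=+1→OX./X.X/OOX; (1,1)=+1→OX./.XX/OOX
ply 4: OXX/..X/OOX is terminal -1 (O); from .X./.../OOX depth 5

X winning at [.X./.../OOX]: True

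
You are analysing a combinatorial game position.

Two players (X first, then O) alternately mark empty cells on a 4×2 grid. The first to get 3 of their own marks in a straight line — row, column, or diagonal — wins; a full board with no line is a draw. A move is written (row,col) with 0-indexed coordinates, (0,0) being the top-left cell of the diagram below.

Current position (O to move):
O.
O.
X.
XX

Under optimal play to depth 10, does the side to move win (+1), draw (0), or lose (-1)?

ply 1, O at O./O./X./XX | (0,1)=+0→OO/O./X./XX*; (1,1)=+0→O./OO/X./XX; (2,1)=+0→O./O./XO/XX
ply 2, X at OO/O./X./XX | (1,1)=+0→OO/OX/X./XX*; (2,1)=+0→OO/O./XX/XX
ply 3, O at OO/OX/X./XX | (2,1)=+0→OO/OX/XO/XX*
ply 4: OO/OX/XO/XX is terminal +0 (X); from O./O./X./XX depth 10

value(O./O./X./XX, O) = 0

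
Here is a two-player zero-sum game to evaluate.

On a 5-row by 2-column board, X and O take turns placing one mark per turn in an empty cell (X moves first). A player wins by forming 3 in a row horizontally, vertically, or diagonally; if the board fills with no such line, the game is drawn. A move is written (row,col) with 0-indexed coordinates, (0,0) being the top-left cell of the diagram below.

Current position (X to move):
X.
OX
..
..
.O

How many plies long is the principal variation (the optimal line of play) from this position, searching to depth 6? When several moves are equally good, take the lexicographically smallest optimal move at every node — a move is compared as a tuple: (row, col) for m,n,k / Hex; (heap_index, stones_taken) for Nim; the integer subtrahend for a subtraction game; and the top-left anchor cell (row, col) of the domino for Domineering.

PV length from [X./OX/../../.O]: 3 plies

p1 X@[X./OX/../../.O]: (0,1)[XX/OX/../../.O]+0 (2,0)[X./OX/X./../.O]+0 (2,1)[X./OX/.X/../.O]+1* (3,0)[X./OX/../X./.O]+0 (3,1)[X./OX/../.X/.O]+0 (4,0)[X./OX/../../XO]+0
p2 O@[X./OX/.X/../.O]: (0,1)[XO/OX/.X/../.O]-1* (2,0)[X./OX/OX/../.O]-1 (3,0)[X./OX/.X/O./.O]-1 (3,1)[X./OX/.X/.O/.O]-1 (4,0)[X./OX/.X/../OO]-1
p3 X@[XO/OX/.X/../.O]: (2,0)[XO/OX/XX/../.O]+0 (3,0)[XO/OX/.X/X./.O]+0 (3,1)[XO/OX/.X/.X/.O]+1* (4,0)[XO/OX/.X/../XO]+0
p4 O@[XO/OX/.X/.X/.O] terminal -1; root [X./OX/../../.O] d6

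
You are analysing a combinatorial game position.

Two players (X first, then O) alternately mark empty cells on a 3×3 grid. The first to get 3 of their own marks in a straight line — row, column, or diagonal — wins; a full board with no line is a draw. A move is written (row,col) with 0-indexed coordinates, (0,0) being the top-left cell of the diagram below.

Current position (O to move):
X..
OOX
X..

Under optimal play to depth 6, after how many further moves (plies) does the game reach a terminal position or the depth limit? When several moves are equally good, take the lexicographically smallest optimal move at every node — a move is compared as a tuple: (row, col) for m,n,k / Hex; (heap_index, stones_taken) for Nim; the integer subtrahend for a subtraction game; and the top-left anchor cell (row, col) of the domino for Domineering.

p1 O@[X../OOX/X..]: (0,1)[XO./OOX/X..]+0* (0,2)[X.O/OOX/X..]+0 (2,1)[X../OOX/XO.]+0 (2,2)[X../OOX/X.O]+0
p2 X@[XO./OOX/X..]: (0,2)[XOX/OOX/X..]-1 (2,1)[XO./OOX/XX.]+0* (2,2)[XO./OOX/X.X]-1
p3 O@[XO./OOX/XX.]: (0,2)[XOO/OOX/XX.]-1 (2,2)[XO./OOX/XXO]+0*
p4 X@[XO./OOX/XXO]: (0,2)[XOX/OOX/XXO]+0*
p5 O@[XOX/OOX/XXO] terminal +0; root [X../OOX/X..] d6

PV length from [X../OOX/X..]: 4 plies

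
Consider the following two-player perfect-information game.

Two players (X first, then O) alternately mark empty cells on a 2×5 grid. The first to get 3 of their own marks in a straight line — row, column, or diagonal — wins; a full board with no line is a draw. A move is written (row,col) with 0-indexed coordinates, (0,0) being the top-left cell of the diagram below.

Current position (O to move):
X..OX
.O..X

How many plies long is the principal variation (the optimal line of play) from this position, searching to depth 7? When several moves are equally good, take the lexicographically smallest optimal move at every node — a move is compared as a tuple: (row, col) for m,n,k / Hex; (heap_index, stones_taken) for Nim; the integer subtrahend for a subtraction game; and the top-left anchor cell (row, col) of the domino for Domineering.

PV length from [X..OX/.O..X]: 5 plies

p1 O@[X..OX/.O..X]: (0,1)[XO.OX/.O..X]+1* (0,2)[X.OOX/.O..X]+1 (1,0)[X..OX/OO..X]+0 (1,2)[X..OX/.OO.X]+1 (1,3)[X..OX/.O.OX]+0
p2 X@[XO.OX/.O..X]: (0,2)[XOXOX/.O..X]-1* (1,0)[XO.OX/XO..X]-1 (1,2)[XO.OX/.OX.X]-1 (1,3)[XO.OX/.O.XX]-1
p3 O@[XOXOX/.O..X]: (1,0)[XOXOX/OO..X]+0 (1,2)[XOXOX/.OO.X]+1* (1,3)[XOXOX/.O.OX]+0
p4 X@[XOXOX/.OO.X]: (1,0)[XOXOX/XOO.X]-1* (1,3)[XOXOX/.OOXX]-1
p5 O@[XOXOX/XOO.X]: (1,3)[XOXOX/XOOOX]+1*
p6 X@[XOXOX/XOOOX] terminal -1; root [X..OX/.O..X] d7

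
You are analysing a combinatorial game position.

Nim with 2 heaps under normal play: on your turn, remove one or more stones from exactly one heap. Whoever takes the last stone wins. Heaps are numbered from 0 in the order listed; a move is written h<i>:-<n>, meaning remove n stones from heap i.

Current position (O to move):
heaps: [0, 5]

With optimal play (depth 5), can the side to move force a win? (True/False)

[(0,5)] O move#1: h1:-1:-1/(0,4), h1:-2:-1/(0,3), h1:-3:-1/(0,2), h1:-4:-1/(0,1), h1:-5:+1/(0,0)*
[(0,0)] end (terminal -1, X#2); searched (0,5) to 5

O winning at [(0,5)]: True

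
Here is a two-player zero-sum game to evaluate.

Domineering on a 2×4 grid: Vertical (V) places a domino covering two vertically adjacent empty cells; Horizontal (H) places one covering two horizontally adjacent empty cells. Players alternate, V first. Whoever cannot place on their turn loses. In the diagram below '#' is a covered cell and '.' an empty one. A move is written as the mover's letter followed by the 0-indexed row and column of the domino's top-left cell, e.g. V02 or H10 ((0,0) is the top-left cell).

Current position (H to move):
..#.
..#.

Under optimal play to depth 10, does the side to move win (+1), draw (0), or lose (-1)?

[..#./..#.] H move#1: H00:+1/###./..#.*, H10:+1/..#./###.
[###./..#.] V move#2: V03:-1/####/..##*
[####/..##] H move#3: H10:+1/####/####*
[####/####] end (terminal -1, V#4); searched ..#./..#. to 10

value(..#./..#., H) = +1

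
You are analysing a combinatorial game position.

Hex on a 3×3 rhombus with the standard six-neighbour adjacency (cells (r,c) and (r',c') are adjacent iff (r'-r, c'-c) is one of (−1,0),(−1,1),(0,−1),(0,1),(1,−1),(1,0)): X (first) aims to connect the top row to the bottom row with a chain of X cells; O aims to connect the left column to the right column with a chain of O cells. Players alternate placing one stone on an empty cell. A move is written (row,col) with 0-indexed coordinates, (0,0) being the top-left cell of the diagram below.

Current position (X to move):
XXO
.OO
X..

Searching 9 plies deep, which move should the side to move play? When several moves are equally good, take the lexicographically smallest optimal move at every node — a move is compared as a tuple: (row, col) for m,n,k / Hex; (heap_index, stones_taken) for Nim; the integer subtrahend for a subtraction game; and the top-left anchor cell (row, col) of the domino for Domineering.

[XXO/.OO/X..] X move#1: (1,0):+1/XXO/XOO/X..*, (2,1):-1/XXO/.OO/XX., (2,2):-1/XXO/.OO/X.X
[XXO/XOO/X..] end (terminal -1, O#2); searched XXO/.OO/X.. to 9

X's best at [XXO/.OO/X..]: (1,0)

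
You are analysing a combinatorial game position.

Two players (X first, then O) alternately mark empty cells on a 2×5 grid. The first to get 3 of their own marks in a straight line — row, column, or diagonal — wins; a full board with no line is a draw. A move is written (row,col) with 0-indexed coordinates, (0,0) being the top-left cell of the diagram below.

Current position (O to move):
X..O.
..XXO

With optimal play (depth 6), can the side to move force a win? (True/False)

O winning at [X..O./..XXO]: False

[X..O./..XXO] O move#1: (0,1):-1/XO.O./..XXO, (0,2):-1/X.OO./..XXO, (0,4):-1/X..OO/..XXO, (1,0):-1/X..O./O.XXO, (1,1):+0/X..O./.OXXO*
[X..O./.OXXO] X move#2: (0,1):+0/XX.O./.OXXO*, (0,2):+0/X.XO./.OXXO, (0,4):+0/X..OX/.OXXO, (1,0):-1/X..O./XOXXO
[XX.O./.OXXO] O move#3: (0,2):+0/XXOO./.OXXO*, (0,4):-1/XX.OO/.OXXO, (1,0):-1/XX.O./OOXXO
[XXOO./.OXXO] X move#4: (0,4):+0/XXOOX/.OXXO*, (1,0):-1/XXOO./XOXXO
[XXOOX/.OXXO] O move#5: (1,0):+0/XXOOX/OOXXO*
[XXOOX/OOXXO] end (terminal +0, X#6); searched X..O./..XXO to 6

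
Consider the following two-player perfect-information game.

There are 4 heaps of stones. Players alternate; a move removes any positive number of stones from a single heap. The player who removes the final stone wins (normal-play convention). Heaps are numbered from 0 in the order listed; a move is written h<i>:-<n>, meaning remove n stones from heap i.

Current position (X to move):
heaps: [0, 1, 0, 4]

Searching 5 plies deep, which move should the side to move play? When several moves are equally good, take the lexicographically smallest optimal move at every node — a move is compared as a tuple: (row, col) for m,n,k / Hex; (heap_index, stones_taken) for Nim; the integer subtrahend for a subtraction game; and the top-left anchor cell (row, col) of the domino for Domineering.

[(0,1,0,4)] X move#1: h1:-1:-1/(0,0,0,4), h3:-1:-1/(0,1,0,3), h3:-2:-1/(0,1,0,2), h3:-3:+1/(0,1,0,1)*, h3:-4:-1/(0,1,0,0)
[(0,1,0,1)] O move#2: h1:-1:-1/(0,0,0,1)*, h3:-1:-1/(0,1,0,0)
[(0,0,0,1)] X move#3: h3:-1:+1/(0,0,0,0)*
[(0,0,0,0)] end (terminal -1, O#4); searched (0,1,0,4) to 5

X's best at [(0,1,0,4)]: h3:-3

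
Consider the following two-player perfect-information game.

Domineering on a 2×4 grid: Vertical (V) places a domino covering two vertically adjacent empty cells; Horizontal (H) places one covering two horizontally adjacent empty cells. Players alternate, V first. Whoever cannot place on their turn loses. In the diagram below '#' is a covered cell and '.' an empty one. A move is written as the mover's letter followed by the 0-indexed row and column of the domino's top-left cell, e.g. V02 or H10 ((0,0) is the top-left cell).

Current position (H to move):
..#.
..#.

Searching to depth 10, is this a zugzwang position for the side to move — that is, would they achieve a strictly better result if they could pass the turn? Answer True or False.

zugzwang(..#./..#., H) = False

[..#./..#.] H move#1: H00:+1/###./..#.*, H10:+1/..#./###.
[###./..#.] V move#2: V03:-1/####/..##*
[####/..##] H move#3: H10:+1/####/####*
[####/####] end (terminal -1, V#4); searched ..#./..#. to 10
if H skipped the turn, V would face:
~ [..#./..#.] V move#1: V00:+1/#.#./#.#.*, V01:+1/.##./.##., V03:-1/..##/..##
~ [#.#./#.#.] end (terminal -1, H#2); searched ..#./..#. to 10
compare (H): move=+1 vs pass=-1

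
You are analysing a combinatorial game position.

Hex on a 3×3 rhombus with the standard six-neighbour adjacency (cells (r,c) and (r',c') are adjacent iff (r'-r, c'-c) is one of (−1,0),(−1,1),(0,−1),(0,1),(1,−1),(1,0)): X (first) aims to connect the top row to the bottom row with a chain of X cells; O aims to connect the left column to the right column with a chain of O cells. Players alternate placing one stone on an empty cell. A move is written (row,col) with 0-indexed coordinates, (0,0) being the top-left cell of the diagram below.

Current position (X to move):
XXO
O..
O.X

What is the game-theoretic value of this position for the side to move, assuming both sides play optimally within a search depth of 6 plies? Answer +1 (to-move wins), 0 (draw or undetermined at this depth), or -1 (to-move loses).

value(XXO/O../O.X, X) = +1

[XXO/O../O.X] X move#1: (1,1):+1/XXO/OX./O.X*, (1,2):-1/XXO/O.X/O.X, (2,1):-1/XXO/O../OXX
[XXO/OX./O.X] O move#2: (1,2):-1/XXO/OXO/O.X*, (2,1):-1/XXO/OX./OOX
[XXO/OXO/O.X] X move#3: (2,1):+1/XXO/OXO/OXX*
[XXO/OXO/OXX] end (terminal -1, O#4); searched XXO/O../O.X to 6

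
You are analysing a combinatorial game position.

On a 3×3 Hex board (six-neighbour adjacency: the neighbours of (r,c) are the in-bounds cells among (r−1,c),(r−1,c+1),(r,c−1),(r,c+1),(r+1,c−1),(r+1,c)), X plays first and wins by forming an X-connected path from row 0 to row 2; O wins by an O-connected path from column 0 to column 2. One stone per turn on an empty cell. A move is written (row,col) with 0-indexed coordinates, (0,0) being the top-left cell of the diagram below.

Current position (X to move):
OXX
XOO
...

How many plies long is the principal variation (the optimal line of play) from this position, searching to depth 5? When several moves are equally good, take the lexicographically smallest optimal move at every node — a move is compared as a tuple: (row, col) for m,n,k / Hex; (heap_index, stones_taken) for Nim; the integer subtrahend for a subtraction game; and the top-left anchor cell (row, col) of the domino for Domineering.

ply 1, X at OXX/XOO/... | (2,0)=+1→OXX/XOO/X..*; (2,1)=-1→OXX/XOO/.X.; (2,2)=-1→OXX/XOO/..X
ply 2: OXX/XOO/X.. is terminal -1 (O); from OXX/XOO/... depth 5

PV length from [OXX/XOO/...]: 1 ply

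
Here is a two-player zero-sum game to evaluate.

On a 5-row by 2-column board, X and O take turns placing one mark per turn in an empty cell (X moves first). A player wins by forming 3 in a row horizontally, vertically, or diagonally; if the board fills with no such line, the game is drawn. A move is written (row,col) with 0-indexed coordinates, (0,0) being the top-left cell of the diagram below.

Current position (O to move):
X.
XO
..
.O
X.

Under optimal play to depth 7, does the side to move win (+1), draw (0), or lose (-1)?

p1 O@[X./XO/../.O/X.]: (0,1)[XO/XO/../.O/X.]-1 (2,0)[X./XO/O./.O/X.]+0 (2,1)[X./XO/.O/.O/X.]+1* (3,0)[X./XO/../OO/X.]-1 (4,1)[X./XO/../.O/XO]-1
p2 X@[X./XO/.O/.O/X.] terminal -1; root [X./XO/../.O/X.] d7

value(X./XO/../.O/X., O) = +1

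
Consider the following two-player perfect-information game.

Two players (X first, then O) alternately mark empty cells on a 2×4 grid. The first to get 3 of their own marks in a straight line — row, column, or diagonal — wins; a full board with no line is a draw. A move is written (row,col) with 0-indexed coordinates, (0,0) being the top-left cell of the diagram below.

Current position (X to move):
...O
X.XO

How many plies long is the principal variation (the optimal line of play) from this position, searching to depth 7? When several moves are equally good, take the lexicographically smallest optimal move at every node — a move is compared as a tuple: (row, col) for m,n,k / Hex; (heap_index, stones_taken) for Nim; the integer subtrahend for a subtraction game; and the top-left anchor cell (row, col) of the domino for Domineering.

ply 1, X at ...O/X.XO | (0,0)=+0→X..O/X.XO; (0,1)=+0→.X.O/X.XO; (0,2)=+0→..XO/X.XO; (1,1)=+1→...O/XXXO*
ply 2: ...O/XXXO is terminal -1 (O); from ...O/X.XO depth 7

PV length from [...O/X.XO]: 1 ply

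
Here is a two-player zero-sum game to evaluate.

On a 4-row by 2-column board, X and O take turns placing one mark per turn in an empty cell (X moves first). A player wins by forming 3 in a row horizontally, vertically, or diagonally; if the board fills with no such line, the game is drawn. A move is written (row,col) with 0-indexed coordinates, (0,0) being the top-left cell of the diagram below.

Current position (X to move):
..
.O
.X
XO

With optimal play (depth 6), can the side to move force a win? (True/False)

ply 1, X at ../.O/.X/XO | (0,0)=+0→X./.O/.X/XO*; (0,1)=+0→.X/.O/.X/XO; (1,0)=+0→../XO/.X/XO; (2,0)=+0→../.O/XX/XO
ply 2, O at X./.O/.X/XO | (0,1)=+0→XO/.O/.X/XO*; (1,0)=+0→X./OO/.X/XO; (2,0)=+0→X./.O/OX/XO
ply 3, X at XO/.O/.X/XO | (1,0)=+0→XO/XO/.X/XO*; (2,0)=+0→XO/.O/XX/XO
ply 4, O at XO/XO/.X/XO | (2,0)=+0→XO/XO/OX/XO*
ply 5: XO/XO/OX/XO is terminal +0 (X); from ../.O/.X/XO depth 6

X winning at [../.O/.X/XO]: False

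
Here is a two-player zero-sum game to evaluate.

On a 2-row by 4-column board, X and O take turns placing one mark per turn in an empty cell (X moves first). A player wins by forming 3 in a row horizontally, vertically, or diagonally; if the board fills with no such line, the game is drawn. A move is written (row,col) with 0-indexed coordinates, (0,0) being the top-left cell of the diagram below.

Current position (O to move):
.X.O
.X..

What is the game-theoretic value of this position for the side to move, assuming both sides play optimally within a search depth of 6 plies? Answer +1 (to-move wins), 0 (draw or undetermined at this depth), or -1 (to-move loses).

p1 O@[.X.O/.X..]: (0,0)[OX.O/.X..]-1 (0,2)[.XOO/.X..]-1 (1,0)[.X.O/OX..]+0* (1,2)[.X.O/.XO.]+0 (1,3)[.X.O/.X.O]+0
p2 X@[.X.O/OX..]: (0,0)[XX.O/OX..]+0* (0,2)[.XXO/OX..]+0 (1,2)[.X.O/OXX.]+0 (1,3)[.X.O/OX.X]+0
p3 O@[XX.O/OX..]: (0,2)[XXOO/OX..]+0* (1,2)[XX.O/OXO.]-1 (1,3)[XX.O/OX.O]-1
p4 X@[XXOO/OX..]: (1,2)[XXOO/OXX.]+0* (1,3)[XXOO/OX.X]+0
p5 O@[XXOO/OXX.]: (1,3)[XXOO/OXXO]+0*
p6 X@[XXOO/OXXO] terminal +0; root [.X.O/.X..] d6

value(.X.O/.X.., O) = 0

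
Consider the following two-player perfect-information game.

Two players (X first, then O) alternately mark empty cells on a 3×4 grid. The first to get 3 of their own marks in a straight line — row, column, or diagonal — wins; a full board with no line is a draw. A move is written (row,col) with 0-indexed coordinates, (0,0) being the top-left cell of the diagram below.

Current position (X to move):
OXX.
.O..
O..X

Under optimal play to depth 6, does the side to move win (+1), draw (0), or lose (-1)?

value(OXX./.O../O..X, X) = +1

ply 1, X at OXX./.O../O..X | (0,3)=+1→OXXX/.O../O..X*; (1,0)=-1→OXX./XO../O..X; (1,2)=+1→OXX./.OX./O..X; (1,3)=-1→OXX./.O.X/O..X; (2,1)=-1→OXX./.O../OX.X; (2,2)=-1→OXX./.O../O.XX
ply 2: OXXX/.O../O..X is terminal -1 (O); from OXX./.O../O..X depth 6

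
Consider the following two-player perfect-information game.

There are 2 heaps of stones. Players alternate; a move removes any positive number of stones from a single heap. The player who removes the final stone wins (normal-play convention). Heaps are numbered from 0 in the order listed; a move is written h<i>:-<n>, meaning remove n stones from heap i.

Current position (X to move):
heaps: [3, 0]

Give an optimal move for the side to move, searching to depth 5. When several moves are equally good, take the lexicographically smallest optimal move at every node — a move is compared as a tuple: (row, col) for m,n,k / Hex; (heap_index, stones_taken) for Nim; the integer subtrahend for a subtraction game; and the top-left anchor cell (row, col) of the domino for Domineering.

p1 X@[(3,0)]: h0:-1[(2,0)]-1 h0:-2[(1,0)]-1 h0:-3[(0,0)]+1*
p2 O@[(0,0)] terminal -1; root [(3,0)] d5

X's best at [(3,0)]: h0:-3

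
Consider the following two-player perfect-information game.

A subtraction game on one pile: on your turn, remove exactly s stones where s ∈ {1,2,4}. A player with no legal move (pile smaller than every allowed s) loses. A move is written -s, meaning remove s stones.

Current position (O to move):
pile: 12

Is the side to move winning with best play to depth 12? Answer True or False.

[12] O move#1: -1:-1/11*, -2:-1/10, -4:-1/8
[11] X move#2: -1:-1/10, -2:+1/9*, -4:-1/7
[9] O move#3: -1:-1/8*, -2:-1/7, -4:-1/5
[8] X move#4: -1:-1/7, -2:+1/6*, -4:-1/4
[6] O move#5: -1:-1/5*, -2:-1/4, -4:-1/2
[5] X move#6: -1:-1/4, -2:+1/3*, -4:-1/1
[3] O move#7: -1:-1/2*, -2:-1/1
[2] X move#8: -1:-1/1, -2:+1/0*
[0] end (terminal -1, O#9); searched 12 to 12

O winning at [12]: False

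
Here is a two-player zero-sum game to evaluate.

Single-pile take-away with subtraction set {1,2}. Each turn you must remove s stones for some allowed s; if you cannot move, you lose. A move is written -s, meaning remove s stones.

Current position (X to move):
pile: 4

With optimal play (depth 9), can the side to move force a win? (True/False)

X winning at [4]: True

ply 1, X at 4 | -1=+1→3*; -2=-1→2
ply 2, O at 3 | -1=-1→2*; -2=-1→1
ply 3, X at 2 | -1=-1→1; -2=+1→0*
ply 4: 0 is terminal -1 (O); from 4 depth 9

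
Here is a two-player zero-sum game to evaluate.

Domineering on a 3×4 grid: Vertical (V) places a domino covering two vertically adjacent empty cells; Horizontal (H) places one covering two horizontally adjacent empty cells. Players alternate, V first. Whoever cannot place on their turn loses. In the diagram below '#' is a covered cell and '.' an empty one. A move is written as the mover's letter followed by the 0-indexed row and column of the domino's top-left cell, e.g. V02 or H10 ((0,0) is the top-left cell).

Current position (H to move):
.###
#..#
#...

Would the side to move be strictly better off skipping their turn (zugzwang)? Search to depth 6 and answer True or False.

zugzwang(.###/#..#/#..., H) = False

ply 1, H at .###/#..#/#... | H11=+1→.###/####/#...*; H21=+1→.###/#..#/###.; H22=-1→.###/#..#/#.##
ply 2: .###/####/#... is terminal -1 (V); from .###/#..#/#... depth 6
pass branch (V moves first from the same position):
  | ply 1, V at .###/#..#/#... | V11=-1→.###/##.#/##..; V12=+1→.###/#.##/#.#.*
  | ply 2: .###/#.##/#.#. is terminal -1 (H); from .###/#..#/#... depth 6
H moving scores +1; H passing scores -1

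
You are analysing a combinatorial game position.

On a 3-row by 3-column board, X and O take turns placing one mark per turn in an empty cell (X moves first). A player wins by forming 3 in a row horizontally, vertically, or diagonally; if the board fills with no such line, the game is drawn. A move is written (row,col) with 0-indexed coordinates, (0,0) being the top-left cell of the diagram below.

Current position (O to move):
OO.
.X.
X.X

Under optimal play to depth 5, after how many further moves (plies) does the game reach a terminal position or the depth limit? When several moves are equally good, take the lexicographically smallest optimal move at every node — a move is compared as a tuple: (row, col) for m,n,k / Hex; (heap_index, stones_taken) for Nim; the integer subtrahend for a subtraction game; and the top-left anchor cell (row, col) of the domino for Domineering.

PV length from [OO./.X./X.X]: 1 ply

p1 O@[OO./.X./X.X]: (0,2)[OOO/.X./X.X]+1* (1,0)[OO./OX./X.X]-1 (1,2)[OO./.XO/X.X]-1 (2,1)[OO./.X./XOX]-1
p2 X@[OOO/.X./X.X] terminal -1; root [OO./.X./X.X] d5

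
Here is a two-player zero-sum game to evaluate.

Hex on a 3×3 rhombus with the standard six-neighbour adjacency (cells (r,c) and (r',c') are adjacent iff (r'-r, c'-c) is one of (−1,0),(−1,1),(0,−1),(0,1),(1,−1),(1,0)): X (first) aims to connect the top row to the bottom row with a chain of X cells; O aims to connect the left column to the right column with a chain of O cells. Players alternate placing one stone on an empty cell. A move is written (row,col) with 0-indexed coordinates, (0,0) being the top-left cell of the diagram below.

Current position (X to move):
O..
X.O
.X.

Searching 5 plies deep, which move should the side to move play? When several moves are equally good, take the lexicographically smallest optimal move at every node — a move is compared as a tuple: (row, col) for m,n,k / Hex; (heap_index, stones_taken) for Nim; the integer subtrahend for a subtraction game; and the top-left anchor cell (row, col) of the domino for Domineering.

X's best at [O../X.O/.X.]: (0,1)

p1 X@[O../X.O/.X.]: (0,1)[OX./X.O/.X.]+1* (0,2)[O.X/X.O/.X.]-1 (1,1)[O../XXO/.X.]+1 (2,0)[O../X.O/XX.]-1 (2,2)[O../X.O/.XX]-1
p2 O@[OX./X.O/.X.]: (0,2)[OXO/X.O/.X.]-1* (1,1)[OX./XOO/.X.]-1 (2,0)[OX./X.O/OX.]-1 (2,2)[OX./X.O/.XO]-1
p3 X@[OXO/X.O/.X.]: (1,1)[OXO/XXO/.X.]+1* (2,0)[OXO/X.O/XX.]+1 (2,2)[OXO/X.O/.XX]+1
p4 O@[OXO/XXO/.X.] terminal -1; root [O../X.O/.X.] d5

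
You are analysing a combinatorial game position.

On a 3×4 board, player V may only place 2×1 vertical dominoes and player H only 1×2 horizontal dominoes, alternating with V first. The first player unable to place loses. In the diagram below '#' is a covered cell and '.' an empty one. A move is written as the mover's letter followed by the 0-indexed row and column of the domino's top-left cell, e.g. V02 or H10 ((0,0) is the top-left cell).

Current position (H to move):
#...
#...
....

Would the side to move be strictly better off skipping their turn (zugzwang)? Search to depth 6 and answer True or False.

p1 H@[#.../#.../....]: H01[###./#.../....]-1 H02[#.##/#.../....]-1 H11[#.../###./....]+1* H12[#.../#.##/....]+1 H20[#.../#.../##..]-1 H21[#.../#.../.##.]-1 H22[#.../#.../..##]-1
p2 V@[#.../###./....]: V03[#..#/####/....]-1* V13[#.../####/...#]-1
p3 H@[#..#/####/....]: H01[####/####/....]+1* H20[#..#/####/##..]+1 H21[#..#/####/.##.]+1 H22[#..#/####/..##]+1
p4 V@[####/####/....] terminal -1; root [#.../#.../....] d6
if H skipped the turn, V would face:
~ p1 V@[#.../#.../....]: V01[##../##../....]-1 V02[#.#./#.#./....]+1* V03[#..#/#..#/....]-1 V11[#.../##../.#..]-1 V12[#.../#.#./..#.]+1 V13[#.../#..#/...#]-1
~ p2 H@[#.#./#.#./....]: H20[#.#./#.#./##..]-1* H21[#.#./#.#./.##.]-1 H22[#.#./#.#./..##]-1
~ p3 V@[#.#./#.#./##..]: V01[###./###./##..]+1* V03[#.##/#.##/##..]+1 V13[#.#./#.##/##.#]+1
~ p4 H@[###./###./##..]: H22[###./###./####]-1*
~ p5 V@[###./###./####]: V03[####/####/####]+1*
~ p6 H@[####/####/####] terminal -1; root [#.../#.../....] d6
compare (H): move=+1 vs pass=-1

zugzwang(#.../#.../...., H) = False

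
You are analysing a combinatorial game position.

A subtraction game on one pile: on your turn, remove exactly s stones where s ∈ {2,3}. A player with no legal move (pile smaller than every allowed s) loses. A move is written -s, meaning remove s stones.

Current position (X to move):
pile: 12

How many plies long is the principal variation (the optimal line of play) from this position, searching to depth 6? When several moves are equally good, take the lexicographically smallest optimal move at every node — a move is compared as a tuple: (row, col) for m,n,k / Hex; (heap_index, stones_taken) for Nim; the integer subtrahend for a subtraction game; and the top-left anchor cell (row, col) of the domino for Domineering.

PV length from [12]: 5 plies

[12] X move#1: -2:+1/10*, -3:-1/9
[10] O move#2: -2:-1/8*, -3:-1/7
[8] X move#3: -2:+1/6*, -3:+1/5
[6] O move#4: -2:-1/4*, -3:-1/3
[4] X move#5: -2:-1/2, -3:+1/1*
[1] end (terminal -1, O#6); searched 12 to 6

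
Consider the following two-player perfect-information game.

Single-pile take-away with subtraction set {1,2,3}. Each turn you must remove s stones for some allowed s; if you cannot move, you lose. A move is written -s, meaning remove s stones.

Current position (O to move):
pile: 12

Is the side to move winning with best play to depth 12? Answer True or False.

[12] O move#1: -1:-1/11*, -2:-1/10, -3:-1/9
[11] X move#2: -1:-1/10, -2:-1/9, -3:+1/8*
[8] O move#3: -1:-1/7*, -2:-1/6, -3:-1/5
[7] X move#4: -1:-1/6, -2:-1/5, -3:+1/4*
[4] O move#5: -1:-1/3*, -2:-1/2, -3:-1/1
[3] X move#6: -1:-1/2, -2:-1/1, -3:+1/0*
[0] end (terminal -1, O#7); searched 12 to 12

O winning at [12]: False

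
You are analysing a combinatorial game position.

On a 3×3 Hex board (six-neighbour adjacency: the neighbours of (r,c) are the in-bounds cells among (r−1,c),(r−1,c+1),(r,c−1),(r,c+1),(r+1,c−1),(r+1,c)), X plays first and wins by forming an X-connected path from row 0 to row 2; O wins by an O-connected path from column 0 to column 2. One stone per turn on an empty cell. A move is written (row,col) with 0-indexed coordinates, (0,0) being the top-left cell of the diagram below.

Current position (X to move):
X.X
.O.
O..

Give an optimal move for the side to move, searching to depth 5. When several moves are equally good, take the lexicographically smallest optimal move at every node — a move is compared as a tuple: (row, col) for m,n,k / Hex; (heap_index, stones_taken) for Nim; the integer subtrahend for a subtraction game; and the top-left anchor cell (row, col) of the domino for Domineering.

X's best at [X.X/.O./O..]: (1,2)

[X.X/.O./O..] X move#1: (0,1):-1/XXX/.O./O.., (1,0):-1/X.X/XO./O.., (1,2):+1/X.X/.OX/O..*, (2,1):-1/X.X/.O./OX., (2,2):-1/X.X/.O./O.X
[X.X/.OX/O..] O move#2: (0,1):-1/XOX/.OX/O..*, (1,0):-1/X.X/OOX/O.., (2,1):-1/X.X/.OX/OO., (2,2):-1/X.X/.OX/O.O
[XOX/.OX/O..] X move#3: (1,0):+1/XOX/XOX/O..*, (2,1):+1/XOX/.OX/OX., (2,2):+1/XOX/.OX/O.X
[XOX/XOX/O..] O move#4: (2,1):-1/XOX/XOX/OO.*, (2,2):-1/XOX/XOX/O.O
[XOX/XOX/OO.] X move#5: (2,2):+1/XOX/XOX/OOX*
[XOX/XOX/OOX] end (terminal -1, O#6); searched X.X/.O./O.. to 5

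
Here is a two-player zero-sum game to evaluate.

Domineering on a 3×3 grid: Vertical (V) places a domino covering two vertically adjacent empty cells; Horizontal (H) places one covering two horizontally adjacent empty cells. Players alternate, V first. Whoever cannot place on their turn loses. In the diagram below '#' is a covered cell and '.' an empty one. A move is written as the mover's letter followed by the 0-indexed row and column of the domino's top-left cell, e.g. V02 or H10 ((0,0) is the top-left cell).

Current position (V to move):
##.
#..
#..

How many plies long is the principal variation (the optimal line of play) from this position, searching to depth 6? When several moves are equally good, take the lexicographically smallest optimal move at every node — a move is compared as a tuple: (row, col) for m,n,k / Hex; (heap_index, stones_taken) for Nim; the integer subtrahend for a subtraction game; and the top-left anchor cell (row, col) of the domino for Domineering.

ply 1, V at ##./#../#.. | V02=-1→###/#.#/#..; V11=+1→##./##./##.*; V12=+1→##./#.#/#.#
ply 2: ##./##./##. is terminal -1 (H); from ##./#../#.. depth 6

PV length from [##./#../#..]: 1 ply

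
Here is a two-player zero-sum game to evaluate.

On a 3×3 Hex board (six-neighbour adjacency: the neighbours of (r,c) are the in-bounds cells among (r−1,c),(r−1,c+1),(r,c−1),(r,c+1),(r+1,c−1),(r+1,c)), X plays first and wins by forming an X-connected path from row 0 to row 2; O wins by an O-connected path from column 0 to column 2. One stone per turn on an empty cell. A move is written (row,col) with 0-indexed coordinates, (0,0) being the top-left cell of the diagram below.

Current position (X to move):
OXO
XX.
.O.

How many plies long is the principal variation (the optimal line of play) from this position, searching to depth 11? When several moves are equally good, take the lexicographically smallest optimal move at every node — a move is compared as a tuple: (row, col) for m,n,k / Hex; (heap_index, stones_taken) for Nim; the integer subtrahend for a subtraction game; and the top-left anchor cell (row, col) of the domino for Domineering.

PV length from [OXO/XX./.O.]: 3 plies

ply 1, X at OXO/XX./.O. | (1,2)=+1→OXO/XXX/.O.*; (2,0)=+1→OXO/XX./XO.; (2,2)=+1→OXO/XX./.OX
ply 2, O at OXO/XXX/.O. | (2,0)=-1→OXO/XXX/OO.*; (2,2)=-1→OXO/XXX/.OO
ply 3, X at OXO/XXX/OO. | (2,2)=+1→OXO/XXX/OOX*
ply 4: OXO/XXX/OOX is terminal -1 (O); from OXO/XX./.O. depth 11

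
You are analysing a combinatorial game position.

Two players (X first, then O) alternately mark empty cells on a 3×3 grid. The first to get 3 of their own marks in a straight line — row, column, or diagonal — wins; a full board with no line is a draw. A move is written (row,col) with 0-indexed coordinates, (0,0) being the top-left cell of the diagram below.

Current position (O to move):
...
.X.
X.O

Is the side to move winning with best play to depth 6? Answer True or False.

p1 O@[.../.X./X.O]: (0,0)[O../.X./X.O]-1 (0,1)[.O./.X./X.O]-1 (0,2)[..O/.X./X.O]+0* (1,0)[.../OX./X.O]-1 (1,2)[.../.XO/X.O]-1 (2,1)[.../.X./XOO]-1
p2 X@[..O/.X./X.O]: (0,0)[X.O/.X./X.O]-1 (0,1)[.XO/.X./X.O]-1 (1,0)[..O/XX./X.O]-1 (1,2)[..O/.XX/X.O]+0* (2,1)[..O/.X./XXO]-1
p3 O@[..O/.XX/X.O]: (0,0)[O.O/.XX/X.O]-1 (0,1)[.OO/.XX/X.O]-1 (1,0)[..O/OXX/X.O]+0* (2,1)[..O/.XX/XOO]-1
p4 X@[..O/OXX/X.O]: (0,0)[X.O/OXX/X.O]+0* (0,1)[.XO/OXX/X.O]+0 (2,1)[..O/OXX/XXO]+0
p5 O@[X.O/OXX/X.O]: (0,1)[XOO/OXX/X.O]+0* (2,1)[X.O/OXX/XOO]+0
p6 X@[XOO/OXX/X.O]: (2,1)[XOO/OXX/XXO]+0*
p7 O@[XOO/OXX/XXO] terminal +0; root [.../.X./X.O] d6

O winning at [.../.X./X.O]: False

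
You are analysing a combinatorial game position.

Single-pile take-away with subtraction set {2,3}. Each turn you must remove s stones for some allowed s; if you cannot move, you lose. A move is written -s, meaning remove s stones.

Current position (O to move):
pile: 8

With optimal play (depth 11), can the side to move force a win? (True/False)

O winning at [8]: True

p1 O@[8]: -2[6]+1* -3[5]+1
p2 X@[6]: -2[4]-1* -3[3]-1
p3 O@[4]: -2[2]-1 -3[1]+1*
p4 X@[1] terminal -1; root [8] d11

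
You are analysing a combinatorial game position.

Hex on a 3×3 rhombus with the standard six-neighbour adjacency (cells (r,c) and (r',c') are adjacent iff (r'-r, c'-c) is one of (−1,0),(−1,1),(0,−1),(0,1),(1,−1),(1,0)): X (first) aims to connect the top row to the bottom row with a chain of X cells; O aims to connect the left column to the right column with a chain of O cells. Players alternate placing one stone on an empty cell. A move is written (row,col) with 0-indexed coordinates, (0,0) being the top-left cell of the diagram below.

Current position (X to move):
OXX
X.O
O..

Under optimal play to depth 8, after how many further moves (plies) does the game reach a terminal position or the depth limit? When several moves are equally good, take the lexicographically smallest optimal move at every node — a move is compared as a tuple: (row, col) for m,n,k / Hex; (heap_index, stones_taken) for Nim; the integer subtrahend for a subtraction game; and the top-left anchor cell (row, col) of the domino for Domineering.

[OXX/X.O/O..] X move#1: (1,1):-1/OXX/XXO/O..*, (2,1):-1/OXX/X.O/OX., (2,2):-1/OXX/X.O/O.X
[OXX/XXO/O..] O move#2: (2,1):+1/OXX/XXO/OO.*, (2,2):-1/OXX/XXO/O.O
[OXX/XXO/OO.] end (terminal -1, X#3); searched OXX/X.O/O.. to 8

PV length from [OXX/X.O/O..]: 2 plies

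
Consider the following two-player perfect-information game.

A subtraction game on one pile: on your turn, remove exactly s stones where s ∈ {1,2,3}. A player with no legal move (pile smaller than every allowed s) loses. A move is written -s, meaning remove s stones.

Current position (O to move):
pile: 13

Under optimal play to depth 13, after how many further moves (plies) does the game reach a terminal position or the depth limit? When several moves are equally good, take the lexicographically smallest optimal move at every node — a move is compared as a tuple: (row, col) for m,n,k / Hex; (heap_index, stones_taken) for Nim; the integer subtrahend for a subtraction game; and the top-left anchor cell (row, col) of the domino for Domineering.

PV length from [13]: 7 plies

[13] O move#1: -1:+1/12*, -2:-1/11, -3:-1/10
[12] X move#2: -1:-1/11*, -2:-1/10, -3:-1/9
[11] O move#3: -1:-1/10, -2:-1/9, -3:+1/8*
[8] X move#4: -1:-1/7*, -2:-1/6, -3:-1/5
[7] O move#5: -1:-1/6, -2:-1/5, -3:+1/4*
[4] X move#6: -1:-1/3*, -2:-1/2, -3:-1/1
[3] O move#7: -1:-1/2, -2:-1/1, -3:+1/0*
[0] end (terminal -1, X#8); searched 13 to 13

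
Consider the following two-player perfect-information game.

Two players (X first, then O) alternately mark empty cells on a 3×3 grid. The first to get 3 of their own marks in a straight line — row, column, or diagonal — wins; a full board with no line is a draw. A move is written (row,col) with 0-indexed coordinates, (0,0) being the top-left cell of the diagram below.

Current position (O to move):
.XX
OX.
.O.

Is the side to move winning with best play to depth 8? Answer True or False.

O winning at [.XX/OX./.O.]: False

[.XX/OX./.O.] O move#1: (0,0):-1/OXX/OX./.O.*, (1,2):-1/.XX/OXO/.O., (2,0):-1/.XX/OX./OO., (2,2):-1/.XX/OX./.OO
[OXX/OX./.O.] X move#2: (1,2):-1/OXX/OXX/.O., (2,0):+1/OXX/OX./XO.*, (2,2):-1/OXX/OX./.OX
[OXX/OX./XO.] end (terminal -1, O#3); searched .XX/OX./.O. to 8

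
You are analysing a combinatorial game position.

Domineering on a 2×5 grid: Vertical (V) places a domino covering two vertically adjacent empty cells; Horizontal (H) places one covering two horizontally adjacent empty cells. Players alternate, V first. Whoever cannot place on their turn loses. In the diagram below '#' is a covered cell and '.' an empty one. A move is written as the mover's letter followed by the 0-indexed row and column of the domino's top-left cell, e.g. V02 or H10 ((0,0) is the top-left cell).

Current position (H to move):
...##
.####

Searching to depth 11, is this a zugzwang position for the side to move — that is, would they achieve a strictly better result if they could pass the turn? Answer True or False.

zugzwang(...##/.####, H) = False

[...##/.####] H move#1: H00:+1/##.##/.####*, H01:-1/.####/.####
[##.##/.####] end (terminal -1, V#2); searched ...##/.#### to 11
suppose H passes — search the same position with V to move:
pass> [...##/.####] V move#1: V00:-1/#..##/#####*
pass> [#..##/#####] H move#2: H01:+1/#####/#####*
pass> [#####/#####] end (terminal -1, V#3); searched ...##/.#### to 11
for H: play +1, pass +1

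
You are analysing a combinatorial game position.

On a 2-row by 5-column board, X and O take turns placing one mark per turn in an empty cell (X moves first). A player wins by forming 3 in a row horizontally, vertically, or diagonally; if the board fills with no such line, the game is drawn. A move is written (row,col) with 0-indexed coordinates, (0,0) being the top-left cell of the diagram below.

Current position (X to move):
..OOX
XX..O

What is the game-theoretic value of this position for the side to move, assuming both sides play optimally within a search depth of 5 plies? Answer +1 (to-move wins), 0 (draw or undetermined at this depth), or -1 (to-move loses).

value(..OOX/XX..O, X) = +1

[..OOX/XX..O] X move#1: (0,0):-1/X.OOX/XX..O, (0,1):+0/.XOOX/XX..O, (1,2):+1/..OOX/XXX.O*, (1,3):-1/..OOX/XX.XO
[..OOX/XXX.O] end (terminal -1, O#2); searched ..OOX/XX..O to 5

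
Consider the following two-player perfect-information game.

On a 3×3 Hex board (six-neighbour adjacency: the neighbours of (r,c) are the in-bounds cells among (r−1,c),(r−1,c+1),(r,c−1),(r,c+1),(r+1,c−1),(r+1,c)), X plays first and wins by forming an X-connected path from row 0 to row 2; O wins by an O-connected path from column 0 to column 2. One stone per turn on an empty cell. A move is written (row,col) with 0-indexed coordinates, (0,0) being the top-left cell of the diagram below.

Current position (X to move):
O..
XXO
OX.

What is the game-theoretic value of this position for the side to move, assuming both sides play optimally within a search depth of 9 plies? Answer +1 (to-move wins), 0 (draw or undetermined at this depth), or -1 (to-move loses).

ply 1, X at O../XXO/OX. | (0,1)=+1→OX./XXO/OX.*; (0,2)=+1→O.X/XXO/OX.; (2,2)=+1→O../XXO/OXX
ply 2: OX./XXO/OX. is terminal -1 (O); from O../XXO/OX. depth 9

value(O../XXO/OX., X) = +1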